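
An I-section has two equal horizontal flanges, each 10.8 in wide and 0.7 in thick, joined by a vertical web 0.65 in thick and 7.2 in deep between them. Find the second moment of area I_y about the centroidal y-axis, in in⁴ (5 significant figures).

Split into non-overlapping primitives; take the origin at the lower-left of the bounding box.
Bottom flange: 10.8 × 0.7, A = 7.56 in², x = 5.4 in, Ī = 73.4832 in⁴.
Web: 0.65 × 7.2, A = 4.68 in², x = 5.4 in, Ī = 0.164775 in⁴.
Top flange: 10.8 × 0.7, A = 7.56 in², x = 5.4 in, Ī = 73.4832 in⁴.
By symmetry the centroid is at mid-width, x̄ = 5.4 in.
All pieces are centred on the centroidal y-axis, so I = ΣĪ = 147.1312 in⁴.

I_y ≈ 147.13 in⁴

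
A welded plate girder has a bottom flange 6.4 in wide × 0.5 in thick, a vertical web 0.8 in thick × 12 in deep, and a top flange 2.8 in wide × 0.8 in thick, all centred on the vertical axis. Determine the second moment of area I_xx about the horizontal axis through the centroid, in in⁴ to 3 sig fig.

I_xx ≈ 330 in⁴

Split into non-overlapping primitives; take the origin at the lower-left of the bounding box.
Bottom plate: 6.4 × 0.5, A = 3.2 in², y = 0.25 in, Ī = 0.066667 in⁴.
Web plate: 0.8 × 12, A = 9.6 in², y = 6.5 in, Ī = 115.2 in⁴.
Top plate: 2.8 × 0.8, A = 2.24 in², y = 12.9 in, Ī = 0.11947 in⁴.
Centroid: ȳ = ΣA·y / ΣA = 6.1234 in.
Transfer each piece to the horizontal axis through the centroid using Ī + A·d² with d = y − 6.1234:
  bottom plate: d = -5.8734 in → contributes +110.46 in⁴
  web plate: d = 0.3766 in → contributes +116.56 in⁴
  top plate: d = 6.7766 in → contributes +102.99 in⁴
Total I = 330 in⁴.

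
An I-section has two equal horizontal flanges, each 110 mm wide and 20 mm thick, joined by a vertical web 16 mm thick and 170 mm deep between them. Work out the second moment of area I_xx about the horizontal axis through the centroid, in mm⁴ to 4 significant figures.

I_xx ≈ 4.641 × 10⁷ mm⁴

Split into non-overlapping primitives; take the origin at the lower-left of the bounding box.
Bottom flange: 110 × 20, A = 2 200 mm², y = 10 mm, Ī = 73333.3 mm⁴.
Web: 16 × 170, A = 2 720 mm², y = 105 mm, Ī = 6 550 667 mm⁴.
Top flange: 110 × 20, A = 2 200 mm², y = 200 mm, Ī = 73333.3 mm⁴.
By symmetry the centroid is at mid-height, ȳ = 105 mm.
Transfer each piece to the horizontal axis through the centroid using Ī + A·d² with d = y − 105:
  bottom flange: d = -95 mm → contributes +19 928 333 mm⁴
  web: d = 0 mm → contributes +6 550 667 mm⁴
  top flange: d = 95 mm → contributes +19 928 333 mm⁴
Total I = 46 407 333 mm⁴.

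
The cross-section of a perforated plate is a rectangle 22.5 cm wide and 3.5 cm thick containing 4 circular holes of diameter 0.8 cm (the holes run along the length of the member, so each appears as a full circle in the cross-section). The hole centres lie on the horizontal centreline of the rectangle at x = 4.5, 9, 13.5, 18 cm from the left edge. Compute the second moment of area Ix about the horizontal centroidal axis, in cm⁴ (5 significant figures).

Ix ≈ 80.310 cm⁴

Split into non-overlapping primitives; take the origin at the lower-left of the bounding box.
Plate: 22.5 × 3.5, A = 78.75 cm², y = 1.75 cm, Ī = 80.39063 cm⁴.
Hole 1 (subtracted): ⌀0.8, A = 0.5026548 cm², y = 1.75 cm, Ī = 0.02010619 cm⁴.
Hole 2 (subtracted): ⌀0.8, A = 0.5026548 cm², y = 1.75 cm, Ī = 0.02010619 cm⁴.
Hole 3 (subtracted): ⌀0.8, A = 0.5026548 cm², y = 1.75 cm, Ī = 0.02010619 cm⁴.
Hole 4 (subtracted): ⌀0.8, A = 0.5026548 cm², y = 1.75 cm, Ī = 0.02010619 cm⁴.
By symmetry the centroid is at mid-height, ȳ = 1.75 cm.
All pieces are centred on the horizontal centroidal axis, so I = ΣĪ (holes subtracted) = 80.3102 cm⁴.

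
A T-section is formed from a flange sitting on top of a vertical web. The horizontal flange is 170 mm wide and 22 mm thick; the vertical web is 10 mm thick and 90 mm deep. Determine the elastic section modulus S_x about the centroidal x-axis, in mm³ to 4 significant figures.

S_x ≈ 3.365 × 10⁴ mm³

Split into non-overlapping primitives; take the origin at the lower-left of the bounding box.
Flange: 170 × 22, A = 3 740 mm², y = 101 mm, Ī = 150 847 mm⁴.
Web: 10 × 90, A = 900 mm², y = 45 mm, Ī = 607 500 mm⁴.
Centroid: ȳ = ΣA·y / ΣA = 90.1379 mm.
Transfer each piece to the centroidal x-axis using Ī + A·d² with d = y − 90.1379:
  flange: d = 10.8621 mm → contributes +592 109 mm⁴
  web: d = -45.1379 mm → contributes +2 441 190 mm⁴
Total I = 3 033 298 mm⁴.
Extreme fibre distance c = 90.1379 mm; S = I/c = 33651.7 mm³.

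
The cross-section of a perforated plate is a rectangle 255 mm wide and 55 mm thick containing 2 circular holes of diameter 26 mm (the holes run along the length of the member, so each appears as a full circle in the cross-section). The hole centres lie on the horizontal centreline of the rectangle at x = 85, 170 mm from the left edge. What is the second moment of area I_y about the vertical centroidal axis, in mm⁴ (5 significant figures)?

I_y ≈ 7.4035 × 10⁷ mm⁴

Decompose the section into non-overlapping parts with the origin at the bottom-left of its bounding rectangle.
Plate: 255 × 55, A = 14 025 mm², x = 127.5 mm, Ī = 75 997 969 mm⁴.
Hole 1 (subtracted): ⌀26, A = 530.9292 mm², x = 85 mm, Ī = 22431.76 mm⁴.
Hole 2 (subtracted): ⌀26, A = 530.9292 mm², x = 170 mm, Ī = 22431.76 mm⁴.
By symmetry the centroid is at mid-width, x̄ = 127.5 mm.
Transfer each piece to the vertical centroidal axis using Ī + A·d² with d = x − 127.5:
  plate: d = 0 mm → contributes +75 997 969 mm⁴
  hole 1: d = -42.5 mm → contributes −981422.5 mm⁴
  hole 2: d = 42.5 mm → contributes −981422.5 mm⁴
Total I = 74 035 124 mm⁴.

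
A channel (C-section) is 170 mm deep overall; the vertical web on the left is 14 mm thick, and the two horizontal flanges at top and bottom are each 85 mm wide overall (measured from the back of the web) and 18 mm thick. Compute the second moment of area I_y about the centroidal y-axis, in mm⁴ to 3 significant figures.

I_y ≈ 3.34 × 10⁶ mm⁴

Decompose the section into non-overlapping parts with the origin at the bottom-left of its bounding rectangle.
Web: 14 × 170, A = 2 380 mm², x = 7 mm, Ī = 38 873 mm⁴.
Top flange (beyond web): 71 × 18, A = 1 278 mm², x = 49.5 mm, Ī = 536 867 mm⁴.
Bottom flange (beyond web): 71 × 18, A = 1 278 mm², x = 49.5 mm, Ī = 536 867 mm⁴.
Centroid: x̄ = ΣA·x / ΣA = 29.008 mm.
Transfer each piece to the centroidal y-axis using Ī + A·d² with d = x − 29.008:
  web: d = -22.008 mm → contributes +1 191 600 mm⁴
  top flange (beyond web): d = 20.492 mm → contributes +1 073 543 mm⁴
  bottom flange (beyond web): d = 20.492 mm → contributes +1 073 543 mm⁴
Total I = 3 338 685 mm⁴.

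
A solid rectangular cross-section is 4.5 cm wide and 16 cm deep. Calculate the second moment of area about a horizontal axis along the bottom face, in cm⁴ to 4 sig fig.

The section: 4.5 × 16, A = 72 cm², y = 8 cm, Ī = 1 536 cm⁴.
Transfer it to a horizontal axis along the bottom face using Ī + A·d² with d = y − 0:
  the section: d = 8 cm → contributes +6 144 cm⁴
Total I = 6 144 cm⁴.

I_base ≈ 6144 cm⁴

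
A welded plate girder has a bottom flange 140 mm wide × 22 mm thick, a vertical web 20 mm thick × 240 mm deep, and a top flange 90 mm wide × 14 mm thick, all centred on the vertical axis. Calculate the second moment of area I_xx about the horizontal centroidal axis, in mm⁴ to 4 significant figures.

I_xx ≈ 8.988 × 10⁷ mm⁴

Treat the section as a set of non-overlapping primitives; coordinates are from the bounding-box lower-left.
Bottom plate: 140 × 22, A = 3 080 mm², y = 11 mm, Ī = 124 227 mm⁴.
Web plate: 20 × 240, A = 4 800 mm², y = 142 mm, Ī = 23 040 000 mm⁴.
Top plate: 90 × 14, A = 1 260 mm², y = 269 mm, Ī = 20 580 mm⁴.
Centroid: ȳ = ΣA·y / ΣA = 115.363 mm.
Transfer each piece to the horizontal centroidal axis using Ī + A·d² with d = y − 115.363:
  bottom plate: d = -104.363 mm → contributes +33 670 618 mm⁴
  web plate: d = 26.6368 mm → contributes +26 445 682 mm⁴
  top plate: d = 153.637 mm → contributes +29 761 941 mm⁴
Total I = 89 878 241 mm⁴.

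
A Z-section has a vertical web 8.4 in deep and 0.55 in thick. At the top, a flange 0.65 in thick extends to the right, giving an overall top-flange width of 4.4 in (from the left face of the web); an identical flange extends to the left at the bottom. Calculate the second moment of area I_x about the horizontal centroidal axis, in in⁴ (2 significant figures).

I_x ≈ 100 in⁴

Split into non-overlapping primitives; take the origin at the lower-left of the bounding box.
Web: 0.55 × 8.4, A = 4.62 in², y = 4.2 in, Ī = 27.17 in⁴.
Top flange (beyond web): 3.85 × 0.65, A = 2.503 in², y = 8.075 in, Ī = 0.08811 in⁴.
Bottom flange (beyond web): 3.85 × 0.65, A = 2.503 in², y = 0.325 in, Ī = 0.08811 in⁴.
Centroid: ȳ = ΣA·y / ΣA = 4.2 in.
Transfer each piece to the horizontal centroidal axis using Ī + A·d² with d = y − 4.2:
  web: d = 0 in → contributes +27.17 in⁴
  top flange (beyond web): d = 3.875 in → contributes +37.66 in⁴
  bottom flange (beyond web): d = -3.875 in → contributes +37.66 in⁴
Total I = 102.5 in⁴.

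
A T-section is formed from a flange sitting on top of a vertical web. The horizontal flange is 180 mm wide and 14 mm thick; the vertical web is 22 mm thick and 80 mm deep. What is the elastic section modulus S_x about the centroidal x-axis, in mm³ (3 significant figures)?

Split into non-overlapping primitives; take the origin at the lower-left of the bounding box.
Flange: 180 × 14, A = 2 520 mm², y = 87 mm, Ī = 41 160 mm⁴.
Web: 22 × 80, A = 1 760 mm², y = 40 mm, Ī = 938 667 mm⁴.
Centroid: ȳ = ΣA·y / ΣA = 67.673 mm.
Transfer each piece to the centroidal x-axis using Ī + A·d² with d = y − 67.673:
  flange: d = 19.327 mm → contributes +982 473 mm⁴
  web: d = -27.673 mm → contributes +2 286 456 mm⁴
Total I = 3 268 929 mm⁴.
Extreme fibre distance c = 67.673 mm; S = I/c = 48 305 mm³.

S_x ≈ 4.83 × 10⁴ mm³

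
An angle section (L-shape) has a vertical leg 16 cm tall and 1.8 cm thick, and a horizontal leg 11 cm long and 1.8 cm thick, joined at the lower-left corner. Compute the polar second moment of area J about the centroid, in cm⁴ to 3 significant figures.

J ≈ 1590 cm⁴

Break the section into simple shapes (no overlaps), measuring from the bottom-left corner of the bounding box.
Vertical leg: 1.8 × 16, A = 28.8 cm², y = 8 cm, Ī = 614.4 cm⁴.
Horizontal leg (remainder): 9.2 × 1.8, A = 16.56 cm², y = 0.9 cm, Ī = 4.4712 cm⁴.
Centroid: ȳ = ΣA·y / ΣA = 5.4079 cm.
Transfer each piece to the centroidal x-axis using Ī + A·d² with d = y − 5.4079:
  vertical leg: d = 2.5921 cm → contributes +807.9 cm⁴
  horizontal leg (remainder): d = -4.5079 cm → contributes +341 cm⁴
Total I = 1148.9 cm⁴.
For the y-axis: x̄ = 2.9079 cm.
Repeating about the centroidal y-axis gives I_y = 442.64 cm⁴.
Polar second moment: J = I_x + I_y = 1591.5 cm⁴.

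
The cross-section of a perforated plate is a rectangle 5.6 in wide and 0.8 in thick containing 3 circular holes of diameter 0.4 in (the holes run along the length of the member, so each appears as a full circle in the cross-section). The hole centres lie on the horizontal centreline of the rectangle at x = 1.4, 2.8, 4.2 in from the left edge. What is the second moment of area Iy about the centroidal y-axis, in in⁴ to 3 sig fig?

Iy ≈ 11.2 in⁴

Decompose the section into non-overlapping parts with the origin at the bottom-left of its bounding rectangle.
Plate: 5.6 × 0.8, A = 4.48 in², x = 2.8 in, Ī = 11.708 in⁴.
Hole 1 (subtracted): ⌀0.4, A = 0.12566 in², x = 1.4 in, Ī = 0.0012566 in⁴.
Hole 2 (subtracted): ⌀0.4, A = 0.12566 in², x = 2.8 in, Ī = 0.0012566 in⁴.
Hole 3 (subtracted): ⌀0.4, A = 0.12566 in², x = 4.2 in, Ī = 0.0012566 in⁴.
By symmetry the centroid is at mid-width, x̄ = 2.8 in.
Transfer each piece to the centroidal y-axis using Ī + A·d² with d = x − 2.8:
  plate: d = 0 in → contributes +11.708 in⁴
  hole 1: d = -1.4 in → contributes −0.24756 in⁴
  hole 2: d = 0 in → contributes −0.0012566 in⁴
  hole 3: d = 1.4 in → contributes −0.24756 in⁴
Total I = 11.211 in⁴.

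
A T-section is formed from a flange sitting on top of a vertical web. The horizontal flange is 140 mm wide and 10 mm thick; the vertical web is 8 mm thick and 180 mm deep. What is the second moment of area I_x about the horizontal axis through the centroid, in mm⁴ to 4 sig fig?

Decompose the section into non-overlapping parts with the origin at the bottom-left of its bounding rectangle.
Flange: 140 × 10, A = 1 400 mm², y = 185 mm, Ī = 11666.7 mm⁴.
Web: 8 × 180, A = 1 440 mm², y = 90 mm, Ī = 3 888 000 mm⁴.
Centroid: ȳ = ΣA·y / ΣA = 136.831 mm.
Transfer each piece to the horizontal axis through the centroid using Ī + A·d² with d = y − 136.831:
  flange: d = 48.169 mm → contributes +3 260 022 mm⁴
  web: d = -46.831 mm → contributes +7 046 123 mm⁴
Total I = 10 306 146 mm⁴.

I_x ≈ 1.031 × 10⁷ mm⁴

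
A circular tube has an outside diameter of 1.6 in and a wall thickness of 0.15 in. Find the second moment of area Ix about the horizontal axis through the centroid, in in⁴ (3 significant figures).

Ix ≈ 0.182 in⁴

Break the section into simple shapes (no overlaps), measuring from the bottom-left corner of the bounding box.
Outer circle: ⌀1.6, A = 2.0106 in², y = 0.8 in, Ī = 0.3217 in⁴.
Bore (subtracted): ⌀1.3, A = 1.3273 in², y = 0.8 in, Ī = 0.1402 in⁴.
By symmetry the centroid is at mid-height, ȳ = 0.8 in.
All pieces are centred on the horizontal axis through the centroid, so I = ΣĪ (holes subtracted) = 0.1815 in⁴.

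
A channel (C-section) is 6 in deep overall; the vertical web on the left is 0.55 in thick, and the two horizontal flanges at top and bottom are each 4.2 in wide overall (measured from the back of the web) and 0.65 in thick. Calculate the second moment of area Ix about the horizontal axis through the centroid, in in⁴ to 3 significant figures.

Ix ≈ 44.0 in⁴

Decompose the section into non-overlapping parts with the origin at the bottom-left of its bounding rectangle.
Web: 0.55 × 6, A = 3.3 in², y = 3 in, Ī = 9.9 in⁴.
Top flange (beyond web): 3.65 × 0.65, A = 2.3725 in², y = 5.675 in, Ī = 0.083532 in⁴.
Bottom flange (beyond web): 3.65 × 0.65, A = 2.3725 in², y = 0.325 in, Ī = 0.083532 in⁴.
By symmetry the centroid is at mid-height, ȳ = 3 in.
Transfer each piece to the horizontal axis through the centroid using Ī + A·d² with d = y − 3:
  web: d = 0 in → contributes +9.9 in⁴
  top flange (beyond web): d = 2.675 in → contributes +17.06 in⁴
  bottom flange (beyond web): d = -2.675 in → contributes +17.06 in⁴
Total I = 44.021 in⁴.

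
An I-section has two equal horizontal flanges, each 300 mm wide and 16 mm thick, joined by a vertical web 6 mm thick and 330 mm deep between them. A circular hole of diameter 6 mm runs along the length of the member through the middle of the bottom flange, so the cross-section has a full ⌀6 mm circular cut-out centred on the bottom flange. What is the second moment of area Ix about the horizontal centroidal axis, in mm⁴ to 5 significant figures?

Treat the section as a set of non-overlapping primitives; coordinates are from the bounding-box lower-left.
Bottom flange: 300 × 16, A = 4 800 mm², y = 8 mm, Ī = 102 400 mm⁴.
Web: 6 × 330, A = 1 980 mm², y = 181 mm, Ī = 17 968 500 mm⁴.
Top flange: 300 × 16, A = 4 800 mm², y = 354 mm, Ī = 102 400 mm⁴.
Hole (subtracted): ⌀6, A = 28.27433 mm², y = 8 mm, Ī = 63.61725 mm⁴.
Centroid: ȳ = ΣA·y / ΣA = 181.4234 mm.
Transfer each piece to the horizontal centroidal axis using Ī + A·d² with d = y − 181.4234:
  bottom flange: d = -173.4234 mm → contributes +144 465 709 mm⁴
  web: d = -0.4234397 mm → contributes +17 968 855 mm⁴
  top flange: d = 172.5766 mm → contributes +143 059 212 mm⁴
  hole: d = -173.4234 mm → contributes −850433.7 mm⁴
Total I = 304 643 343 mm⁴.

Ix ≈ 3.0464 × 10⁸ mm⁴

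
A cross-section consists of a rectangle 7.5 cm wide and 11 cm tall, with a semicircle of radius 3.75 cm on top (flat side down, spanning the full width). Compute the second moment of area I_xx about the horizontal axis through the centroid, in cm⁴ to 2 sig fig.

I_xx ≈ 1700 cm⁴

Treat the section as a set of non-overlapping primitives; coordinates are from the bounding-box lower-left.
Rectangular body: 7.5 × 11, A = 82.5 cm², y = 5.5 cm, Ī = 831.9 cm⁴.
Semicircular cap: semicircle r = 3.75, A = 22.09 cm², y = 12.59 cm, Ī = 21.7 cm⁴.
Centroid: ȳ = ΣA·y / ΣA = 6.998 cm.
Transfer each piece to the horizontal axis through the centroid using Ī + A·d² with d = y − 6.998:
  rectangular body: d = -1.498 cm → contributes +1 017 cm⁴
  semicircular cap: d = 5.594 cm → contributes +712.9 cm⁴
Total I = 1 730 cm⁴.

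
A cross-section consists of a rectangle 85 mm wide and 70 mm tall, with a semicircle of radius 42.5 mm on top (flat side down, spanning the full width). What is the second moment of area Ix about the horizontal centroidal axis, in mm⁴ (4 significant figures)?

Treat the section as a set of non-overlapping primitives; coordinates are from the bounding-box lower-left.
Rectangular body: 85 × 70, A = 5 950 mm², y = 35 mm, Ī = 2 429 583 mm⁴.
Semicircular cap: semicircle r = 42.5, A = 2837.25 mm², y = 88.0376 mm, Ī = 358 086 mm⁴.
Centroid: ȳ = ΣA·y / ΣA = 52.1249 mm.
Transfer each piece to the horizontal centroidal axis using Ī + A·d² with d = y − 52.1249:
  rectangular body: d = -17.1249 mm → contributes +4 174 495 mm⁴
  semicircular cap: d = 35.9127 mm → contributes +4 017 342 mm⁴
Total I = 8 191 837 mm⁴.

Ix ≈ 8.192 × 10⁶ mm⁴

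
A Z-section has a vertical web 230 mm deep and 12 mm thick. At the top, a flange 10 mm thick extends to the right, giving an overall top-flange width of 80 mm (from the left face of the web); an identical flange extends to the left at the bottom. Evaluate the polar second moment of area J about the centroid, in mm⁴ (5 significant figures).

J ≈ 3.1368 × 10⁷ mm⁴

Treat the section as a set of non-overlapping primitives; coordinates are from the bounding-box lower-left.
Web: 12 × 230, A = 2 760 mm², y = 115 mm, Ī = 12 167 000 mm⁴.
Top flange (beyond web): 68 × 10, A = 680 mm², y = 225 mm, Ī = 5666.667 mm⁴.
Bottom flange (beyond web): 68 × 10, A = 680 mm², y = 5 mm, Ī = 5666.667 mm⁴.
Centroid: ȳ = ΣA·y / ΣA = 115 mm.
Transfer each piece to the centroidal x-axis using Ī + A·d² with d = y − 115:
  web: d = 0 mm → contributes +12 167 000 mm⁴
  top flange (beyond web): d = 110 mm → contributes +8 233 667 mm⁴
  bottom flange (beyond web): d = -110 mm → contributes +8 233 667 mm⁴
Total I = 28 634 333 mm⁴.
For the y-axis: x̄ = 74 mm.
Repeating about the centroidal y-axis gives I_y = 2 733 173 mm⁴.
Polar second moment: J = I_x + I_y = 31 367 507 mm⁴.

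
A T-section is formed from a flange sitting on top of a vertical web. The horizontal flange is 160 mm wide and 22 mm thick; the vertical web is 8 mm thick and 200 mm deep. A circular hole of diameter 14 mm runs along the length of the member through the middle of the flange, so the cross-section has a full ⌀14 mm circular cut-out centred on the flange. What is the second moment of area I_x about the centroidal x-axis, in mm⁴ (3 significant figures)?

I_x ≈ 1.88 × 10⁷ mm⁴

Treat the section as a set of non-overlapping primitives; coordinates are from the bounding-box lower-left.
Flange: 160 × 22, A = 3 520 mm², y = 211 mm, Ī = 141 973 mm⁴.
Web: 8 × 200, A = 1 600 mm², y = 100 mm, Ī = 5 333 333 mm⁴.
Hole (subtracted): ⌀14, A = 153.94 mm², y = 211 mm, Ī = 1885.7 mm⁴.
Centroid: ȳ = ΣA·y / ΣA = 175.24 mm.
Transfer each piece to the centroidal x-axis using Ī + A·d² with d = y − 175.24:
  flange: d = 35.763 mm → contributes +4 643 961 mm⁴
  web: d = -75.237 mm → contributes +14 390 365 mm⁴
  hole: d = 35.763 mm → contributes −198 768 mm⁴
Total I = 18 835 558 mm⁴.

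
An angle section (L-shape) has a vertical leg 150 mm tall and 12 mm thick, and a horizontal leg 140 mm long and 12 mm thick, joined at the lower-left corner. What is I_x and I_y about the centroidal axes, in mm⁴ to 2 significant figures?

I_x ≈ 7.3 × 10⁶ mm⁴, I_y ≈ 6.2 × 10⁶ mm⁴

Treat the section as a set of non-overlapping primitives; coordinates are from the bounding-box lower-left.
Vertical leg: 12 × 150, A = 1 800 mm², y = 75 mm, Ī = 3 375 000 mm⁴.
Horizontal leg (remainder): 128 × 12, A = 1 536 mm², y = 6 mm, Ī = 18 432 mm⁴.
Centroid: ȳ = ΣA·y / ΣA = 43.23 mm.
Transfer each piece to the centroidal x-axis using Ī + A·d² with d = y − 43.23:
  vertical leg: d = 31.77 mm → contributes +5 191 775 mm⁴
  horizontal leg (remainder): d = -37.23 mm → contributes +2 147 465 mm⁴
Total I = 7 339 239 mm⁴.
For the y-axis: x̄ = 38.23 mm.
Repeating about the centroidal y-axis gives I_y = 6 179 759 mm⁴.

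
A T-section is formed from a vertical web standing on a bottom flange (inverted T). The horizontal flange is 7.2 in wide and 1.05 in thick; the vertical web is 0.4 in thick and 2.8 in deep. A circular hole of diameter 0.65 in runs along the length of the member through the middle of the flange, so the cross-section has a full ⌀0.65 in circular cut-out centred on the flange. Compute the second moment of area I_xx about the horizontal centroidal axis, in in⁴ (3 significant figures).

Split into non-overlapping primitives; take the origin at the lower-left of the bounding box.
Flange: 7.2 × 1.05, A = 7.56 in², y = 0.525 in, Ī = 0.69458 in⁴.
Web: 0.4 × 2.8, A = 1.12 in², y = 2.45 in, Ī = 0.73173 in⁴.
Hole (subtracted): ⌀0.65, A = 0.33183 in², y = 0.525 in, Ī = 0.0087624 in⁴.
Centroid: ȳ = ΣA·y / ΣA = 0.78326 in.
Transfer each piece to the horizontal centroidal axis using Ī + A·d² with d = y − 0.78326:
  flange: d = -0.25826 in → contributes +1.1988 in⁴
  web: d = 1.6667 in → contributes +3.8431 in⁴
  hole: d = -0.25826 in → contributes −0.030895 in⁴
Total I = 5.011 in⁴.

I_xx ≈ 5.01 in⁴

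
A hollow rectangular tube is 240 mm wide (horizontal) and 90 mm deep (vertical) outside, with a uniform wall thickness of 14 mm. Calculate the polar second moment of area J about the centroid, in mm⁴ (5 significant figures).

J ≈ 6.4821 × 10⁷ mm⁴

Break the section into simple shapes (no overlaps), measuring from the bottom-left corner of the bounding box.
Outer rectangle: 240 × 90, A = 21 600 mm², y = 45 mm, Ī = 14 580 000 mm⁴.
Inner void (subtracted): 212 × 62, A = 13 144 mm², y = 45 mm, Ī = 4 210 461 mm⁴.
By symmetry the centroid is at mid-height, ȳ = 45 mm.
All pieces are centred on the centroidal x-axis, so I = ΣĪ (holes subtracted) = 10 369 539 mm⁴.
Repeating about the centroidal y-axis gives I_y = 54 451 339 mm⁴.
Polar second moment: J = I_x + I_y = 64 820 877 mm⁴.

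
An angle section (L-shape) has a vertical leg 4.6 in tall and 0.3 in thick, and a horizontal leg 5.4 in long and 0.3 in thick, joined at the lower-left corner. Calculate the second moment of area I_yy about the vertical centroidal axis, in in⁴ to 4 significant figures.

I_yy ≈ 8.616 in⁴

Break the section into simple shapes (no overlaps), measuring from the bottom-left corner of the bounding box.
Vertical leg: 0.3 × 4.6, A = 1.38 in², x = 0.15 in, Ī = 0.01035 in⁴.
Horizontal leg (remainder): 5.1 × 0.3, A = 1.53 in², x = 2.85 in, Ī = 3.31628 in⁴.
Centroid: x̄ = ΣA·x / ΣA = 1.56959 in.
Transfer each piece to the vertical centroidal axis using Ī + A·d² with d = x − 1.56959:
  vertical leg: d = -1.41959 in → contributes +2.79137 in⁴
  horizontal leg (remainder): d = 1.28041 in → contributes +5.82464 in⁴
Total I = 8.61601 in⁴.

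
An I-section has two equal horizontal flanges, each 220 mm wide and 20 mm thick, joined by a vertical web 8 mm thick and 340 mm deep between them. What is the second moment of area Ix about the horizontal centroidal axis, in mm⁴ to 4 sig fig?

Decompose the section into non-overlapping parts with the origin at the bottom-left of its bounding rectangle.
Bottom flange: 220 × 20, A = 4 400 mm², y = 10 mm, Ī = 146 667 mm⁴.
Web: 8 × 340, A = 2 720 mm², y = 190 mm, Ī = 26 202 667 mm⁴.
Top flange: 220 × 20, A = 4 400 mm², y = 370 mm, Ī = 146 667 mm⁴.
By symmetry the centroid is at mid-height, ȳ = 190 mm.
Transfer each piece to the horizontal centroidal axis using Ī + A·d² with d = y − 190:
  bottom flange: d = -180 mm → contributes +142 706 667 mm⁴
  web: d = 0 mm → contributes +26 202 667 mm⁴
  top flange: d = 180 mm → contributes +142 706 667 mm⁴
Total I = 311 616 000 mm⁴.

Ix ≈ 3.116 × 10⁸ mm⁴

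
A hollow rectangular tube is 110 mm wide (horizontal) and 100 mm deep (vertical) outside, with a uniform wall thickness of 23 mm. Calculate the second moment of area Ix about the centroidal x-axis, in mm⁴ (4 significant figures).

Ix ≈ 8.327 × 10⁶ mm⁴

Treat the section as a set of non-overlapping primitives; coordinates are from the bounding-box lower-left.
Outer rectangle: 110 × 100, A = 11 000 mm², y = 50 mm, Ī = 9 166 667 mm⁴.
Inner void (subtracted): 64 × 54, A = 3 456 mm², y = 50 mm, Ī = 839 808 mm⁴.
By symmetry the centroid is at mid-height, ȳ = 50 mm.
All pieces are centred on the centroidal x-axis, so I = ΣĪ (holes subtracted) = 8 326 859 mm⁴.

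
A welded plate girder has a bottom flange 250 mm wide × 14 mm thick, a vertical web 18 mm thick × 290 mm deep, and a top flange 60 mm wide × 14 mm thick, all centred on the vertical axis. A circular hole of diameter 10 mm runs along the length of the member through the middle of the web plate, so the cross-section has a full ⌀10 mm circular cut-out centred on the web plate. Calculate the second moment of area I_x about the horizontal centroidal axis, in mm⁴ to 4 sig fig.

I_x ≈ 1.197 × 10⁸ mm⁴

Treat the section as a set of non-overlapping primitives; coordinates are from the bounding-box lower-left.
Bottom plate: 250 × 14, A = 3 500 mm², y = 7 mm, Ī = 57166.7 mm⁴.
Web plate: 18 × 290, A = 5 220 mm², y = 159 mm, Ī = 36 583 500 mm⁴.
Top plate: 60 × 14, A = 840 mm², y = 311 mm, Ī = 13 720 mm⁴.
Hole (subtracted): ⌀10, A = 78.5398 mm², y = 159 mm, Ī = 490.874 mm⁴.
Centroid: ȳ = ΣA·y / ΣA = 116.357 mm.
Transfer each piece to the horizontal centroidal axis using Ī + A·d² with d = y − 116.357:
  bottom plate: d = -109.357 mm → contributes +41 913 335 mm⁴
  web plate: d = 42.6432 mm → contributes +46 075 779 mm⁴
  top plate: d = 194.643 mm → contributes +31 837 946 mm⁴
  hole: d = 42.6432 mm → contributes −143 311 mm⁴
Total I = 119 683 749 mm⁴.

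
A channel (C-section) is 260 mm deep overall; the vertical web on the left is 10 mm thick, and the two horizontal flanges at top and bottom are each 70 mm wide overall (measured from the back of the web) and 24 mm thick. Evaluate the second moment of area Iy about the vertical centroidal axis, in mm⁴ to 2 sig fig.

Break the section into simple shapes (no overlaps), measuring from the bottom-left corner of the bounding box.
Web: 10 × 260, A = 2 600 mm², x = 5 mm, Ī = 21 667 mm⁴.
Top flange (beyond web): 60 × 24, A = 1 440 mm², x = 40 mm, Ī = 432 000 mm⁴.
Bottom flange (beyond web): 60 × 24, A = 1 440 mm², x = 40 mm, Ī = 432 000 mm⁴.
Centroid: x̄ = ΣA·x / ΣA = 23.39 mm.
Transfer each piece to the vertical centroidal axis using Ī + A·d² with d = x − 23.39:
  web: d = -18.39 mm → contributes +901 364 mm⁴
  top flange (beyond web): d = 16.61 mm → contributes +829 086 mm⁴
  bottom flange (beyond web): d = 16.61 mm → contributes +829 086 mm⁴
Total I = 2 559 535 mm⁴.

Iy ≈ 2.6 × 10⁶ mm⁴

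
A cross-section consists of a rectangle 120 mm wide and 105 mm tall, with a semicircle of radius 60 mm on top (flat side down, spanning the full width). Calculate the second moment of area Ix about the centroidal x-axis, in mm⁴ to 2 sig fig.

Decompose the section into non-overlapping parts with the origin at the bottom-left of its bounding rectangle.
Rectangular body: 120 × 105, A = 12 600 mm², y = 52.5 mm, Ī = 11 576 250 mm⁴.
Semicircular cap: semicircle r = 60, A = 5 655 mm², y = 130.5 mm, Ī = 1 422 450 mm⁴.
Centroid: ȳ = ΣA·y / ΣA = 76.65 mm.
Transfer each piece to the centroidal x-axis using Ī + A·d² with d = y − 76.65:
  rectangular body: d = -24.15 mm → contributes +18 925 703 mm⁴
  semicircular cap: d = 53.81 mm → contributes +17 798 274 mm⁴
Total I = 36 723 977 mm⁴.

Ix ≈ 3.7 × 10⁷ mm⁴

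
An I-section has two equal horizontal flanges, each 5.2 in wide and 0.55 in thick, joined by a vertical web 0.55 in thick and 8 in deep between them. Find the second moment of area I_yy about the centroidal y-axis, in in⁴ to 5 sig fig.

I_yy ≈ 13.000 in⁴

Treat the section as a set of non-overlapping primitives; coordinates are from the bounding-box lower-left.
Bottom flange: 5.2 × 0.55, A = 2.86 in², x = 2.6 in, Ī = 6.444533 in⁴.
Web: 0.55 × 8, A = 4.4 in², x = 2.6 in, Ī = 0.1109167 in⁴.
Top flange: 5.2 × 0.55, A = 2.86 in², x = 2.6 in, Ī = 6.444533 in⁴.
By symmetry the centroid is at mid-width, x̄ = 2.6 in.
All pieces are centred on the centroidal y-axis, so I = ΣĪ = 12.99998 in⁴.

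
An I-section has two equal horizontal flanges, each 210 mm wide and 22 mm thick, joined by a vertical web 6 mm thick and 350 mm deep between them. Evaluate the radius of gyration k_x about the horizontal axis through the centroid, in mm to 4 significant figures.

k_x ≈ 173.5 mm

Decompose the section into non-overlapping parts with the origin at the bottom-left of its bounding rectangle.
Bottom flange: 210 × 22, A = 4 620 mm², y = 11 mm, Ī = 186 340 mm⁴.
Web: 6 × 350, A = 2 100 mm², y = 197 mm, Ī = 21 437 500 mm⁴.
Top flange: 210 × 22, A = 4 620 mm², y = 383 mm, Ī = 186 340 mm⁴.
By symmetry the centroid is at mid-height, ȳ = 197 mm.
Transfer each piece to the horizontal axis through the centroid using Ī + A·d² with d = y − 197:
  bottom flange: d = -186 mm → contributes +160 019 860 mm⁴
  web: d = 0 mm → contributes +21 437 500 mm⁴
  top flange: d = 186 mm → contributes +160 019 860 mm⁴
Total I = 341 477 220 mm⁴.
Radius of gyration: k = √(I/A) = √(341 477 220 / 11 340) = 173.53 mm.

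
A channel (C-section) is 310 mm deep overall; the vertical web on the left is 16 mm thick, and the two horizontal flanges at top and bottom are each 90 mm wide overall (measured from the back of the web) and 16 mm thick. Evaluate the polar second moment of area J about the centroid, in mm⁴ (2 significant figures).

Split into non-overlapping primitives; take the origin at the lower-left of the bounding box.
Web: 16 × 310, A = 4 960 mm², y = 155 mm, Ī = 39 721 333 mm⁴.
Top flange (beyond web): 74 × 16, A = 1 184 mm², y = 302 mm, Ī = 25 259 mm⁴.
Bottom flange (beyond web): 74 × 16, A = 1 184 mm², y = 8 mm, Ī = 25 259 mm⁴.
By symmetry the centroid is at mid-height, ȳ = 155 mm.
Transfer each piece to the centroidal x-axis using Ī + A·d² with d = y − 155:
  web: d = 0 mm → contributes +39 721 333 mm⁴
  top flange (beyond web): d = 147 mm → contributes +25 610 315 mm⁴
  bottom flange (beyond web): d = -147 mm → contributes +25 610 315 mm⁴
Total I = 90 941 963 mm⁴.
For the y-axis: x̄ = 22.54 mm.
Repeating about the centroidal y-axis gives I_y = 4 432 070 mm⁴.
Polar second moment: J = I_x + I_y = 95 374 033 mm⁴.

J ≈ 9.5 × 10⁷ mm⁴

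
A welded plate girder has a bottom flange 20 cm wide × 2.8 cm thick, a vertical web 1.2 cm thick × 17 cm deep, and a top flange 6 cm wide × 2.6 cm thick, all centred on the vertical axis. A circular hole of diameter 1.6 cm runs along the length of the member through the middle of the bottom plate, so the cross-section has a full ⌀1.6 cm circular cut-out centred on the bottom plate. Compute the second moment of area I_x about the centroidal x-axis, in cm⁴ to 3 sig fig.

I_x ≈ 5710 cm⁴

Decompose the section into non-overlapping parts with the origin at the bottom-left of its bounding rectangle.
Bottom plate: 20 × 2.8, A = 56 cm², y = 1.4 cm, Ī = 36.587 cm⁴.
Web plate: 1.2 × 17, A = 20.4 cm², y = 11.3 cm, Ī = 491.3 cm⁴.
Top plate: 6 × 2.6, A = 15.6 cm², y = 21.1 cm, Ī = 8.788 cm⁴.
Hole (subtracted): ⌀1.6, A = 2.0106 cm², y = 1.4 cm, Ī = 0.3217 cm⁴.
Centroid: ȳ = ΣA·y / ΣA = 7.0593 cm.
Transfer each piece to the centroidal x-axis using Ī + A·d² with d = y − 7.0593:
  bottom plate: d = -5.6593 cm → contributes +1830.2 cm⁴
  web plate: d = 4.2407 cm → contributes +858.16 cm⁴
  top plate: d = 14.041 cm → contributes +3084.2 cm⁴
  hole: d = -5.6593 cm → contributes −64.718 cm⁴
Total I = 5707.8 cm⁴.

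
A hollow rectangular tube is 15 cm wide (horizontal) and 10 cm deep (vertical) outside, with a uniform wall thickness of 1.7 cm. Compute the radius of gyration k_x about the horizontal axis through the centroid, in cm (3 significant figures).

k_x ≈ 3.64 cm

Decompose the section into non-overlapping parts with the origin at the bottom-left of its bounding rectangle.
Outer rectangle: 15 × 10, A = 150 cm², y = 5 cm, Ī = 1 250 cm⁴.
Inner void (subtracted): 11.6 × 6.6, A = 76.56 cm², y = 5 cm, Ī = 277.91 cm⁴.
By symmetry the centroid is at mid-height, ȳ = 5 cm.
All pieces are centred on the horizontal axis through the centroid, so I = ΣĪ (holes subtracted) = 972.09 cm⁴.
Radius of gyration: k = √(I/A) = √(972.09 / 73.44) = 3.6382 cm.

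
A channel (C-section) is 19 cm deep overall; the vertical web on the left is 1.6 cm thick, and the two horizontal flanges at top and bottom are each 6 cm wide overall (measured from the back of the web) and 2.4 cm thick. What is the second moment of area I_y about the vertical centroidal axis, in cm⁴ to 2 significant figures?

I_y ≈ 150 cm⁴

Decompose the section into non-overlapping parts with the origin at the bottom-left of its bounding rectangle.
Web: 1.6 × 19, A = 30.4 cm², x = 0.8 cm, Ī = 6.485 cm⁴.
Top flange (beyond web): 4.4 × 2.4, A = 10.56 cm², x = 3.8 cm, Ī = 17.04 cm⁴.
Bottom flange (beyond web): 4.4 × 2.4, A = 10.56 cm², x = 3.8 cm, Ī = 17.04 cm⁴.
Centroid: x̄ = ΣA·x / ΣA = 2.03 cm.
Transfer each piece to the vertical centroidal axis using Ī + A·d² with d = x − 2.03:
  web: d = -1.23 cm → contributes +52.46 cm⁴
  top flange (beyond web): d = 1.77 cm → contributes +50.13 cm⁴
  bottom flange (beyond web): d = 1.77 cm → contributes +50.13 cm⁴
Total I = 152.7 cm⁴.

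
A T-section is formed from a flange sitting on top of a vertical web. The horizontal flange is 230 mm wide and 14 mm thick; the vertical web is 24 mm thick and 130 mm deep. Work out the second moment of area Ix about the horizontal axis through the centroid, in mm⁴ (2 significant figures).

Ix ≈ 1.3 × 10⁷ mm⁴

Decompose the section into non-overlapping parts with the origin at the bottom-left of its bounding rectangle.
Flange: 230 × 14, A = 3 220 mm², y = 137 mm, Ī = 52 593 mm⁴.
Web: 24 × 130, A = 3 120 mm², y = 65 mm, Ī = 4 394 000 mm⁴.
Centroid: ȳ = ΣA·y / ΣA = 101.6 mm.
Transfer each piece to the horizontal axis through the centroid using Ī + A·d² with d = y − 101.6:
  flange: d = 35.43 mm → contributes +4 095 107 mm⁴
  web: d = -36.57 mm → contributes +8 566 082 mm⁴
Total I = 12 661 189 mm⁴.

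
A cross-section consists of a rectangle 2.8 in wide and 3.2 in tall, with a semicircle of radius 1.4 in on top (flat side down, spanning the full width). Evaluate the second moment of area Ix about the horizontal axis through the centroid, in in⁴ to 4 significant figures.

Break the section into simple shapes (no overlaps), measuring from the bottom-left corner of the bounding box.
Rectangular body: 2.8 × 3.2, A = 8.96 in², y = 1.6 in, Ī = 7.64587 in⁴.
Semicircular cap: semicircle r = 1.4, A = 3.07876 in², y = 3.79418 in, Ī = 0.421642 in⁴.
Centroid: ȳ = ΣA·y / ΣA = 2.16113 in.
Transfer each piece to the horizontal axis through the centroid using Ī + A·d² with d = y − 2.16113:
  rectangular body: d = -0.561133 in → contributes +10.4671 in⁴
  semicircular cap: d = 1.63305 in → contributes +8.63219 in⁴
Total I = 19.0993 in⁴.

Ix ≈ 19.10 in⁴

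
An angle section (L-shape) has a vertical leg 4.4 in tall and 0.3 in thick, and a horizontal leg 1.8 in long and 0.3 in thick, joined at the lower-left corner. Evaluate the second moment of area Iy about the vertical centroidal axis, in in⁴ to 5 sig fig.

Break the section into simple shapes (no overlaps), measuring from the bottom-left corner of the bounding box.
Vertical leg: 0.3 × 4.4, A = 1.32 in², x = 0.15 in, Ī = 0.0099 in⁴.
Horizontal leg (remainder): 1.5 × 0.3, A = 0.45 in², x = 1.05 in, Ī = 0.084375 in⁴.
Centroid: x̄ = ΣA·x / ΣA = 0.3788136 in.
Transfer each piece to the vertical centroidal axis using Ī + A·d² with d = x − 0.3788136:
  vertical leg: d = -0.2288136 in → contributes +0.07900945 in⁴
  horizontal leg (remainder): d = 0.6711864 in → contributes +0.2870961 in⁴
Total I = 0.3661055 in⁴.

Iy ≈ 0.36611 in⁴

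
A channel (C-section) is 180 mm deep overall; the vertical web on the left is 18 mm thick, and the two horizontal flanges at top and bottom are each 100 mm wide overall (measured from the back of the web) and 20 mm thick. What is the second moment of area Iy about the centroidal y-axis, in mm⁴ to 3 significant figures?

Treat the section as a set of non-overlapping primitives; coordinates are from the bounding-box lower-left.
Web: 18 × 180, A = 3 240 mm², x = 9 mm, Ī = 87 480 mm⁴.
Top flange (beyond web): 82 × 20, A = 1 640 mm², x = 59 mm, Ī = 918 947 mm⁴.
Bottom flange (beyond web): 82 × 20, A = 1 640 mm², x = 59 mm, Ī = 918 947 mm⁴.
Centroid: x̄ = ΣA·x / ΣA = 34.153 mm.
Transfer each piece to the centroidal y-axis using Ī + A·d² with d = x − 34.153:
  web: d = -25.153 mm → contributes +2 137 403 mm⁴
  top flange (beyond web): d = 24.847 mm → contributes +1 931 409 mm⁴
  bottom flange (beyond web): d = 24.847 mm → contributes +1 931 409 mm⁴
Total I = 6 000 220 mm⁴.

Iy ≈ 6.00 × 10⁶ mm⁴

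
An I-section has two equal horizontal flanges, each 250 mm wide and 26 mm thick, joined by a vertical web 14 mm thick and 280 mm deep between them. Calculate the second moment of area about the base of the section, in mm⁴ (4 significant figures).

I_base ≈ 7.969 × 10⁸ mm⁴

Treat the section as a set of non-overlapping primitives; coordinates are from the bounding-box lower-left.
Bottom flange: 250 × 26, A = 6 500 mm², y = 13 mm, Ī = 366 167 mm⁴.
Web: 14 × 280, A = 3 920 mm², y = 166 mm, Ī = 25 610 667 mm⁴.
Top flange: 250 × 26, A = 6 500 mm², y = 319 mm, Ī = 366 167 mm⁴.
Transfer each piece to the base of the section using Ī + A·d² with d = y − 0:
  bottom flange: d = 13 mm → contributes +1 464 667 mm⁴
  web: d = 166 mm → contributes +133 630 187 mm⁴
  top flange: d = 319 mm → contributes +661 812 667 mm⁴
Total I = 796 907 520 mm⁴.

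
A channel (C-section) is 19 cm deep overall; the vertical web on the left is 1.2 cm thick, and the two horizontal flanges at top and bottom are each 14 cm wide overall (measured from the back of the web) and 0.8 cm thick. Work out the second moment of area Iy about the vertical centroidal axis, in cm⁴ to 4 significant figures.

Treat the section as a set of non-overlapping primitives; coordinates are from the bounding-box lower-left.
Web: 1.2 × 19, A = 22.8 cm², x = 0.6 cm, Ī = 2.736 cm⁴.
Top flange (beyond web): 12.8 × 0.8, A = 10.24 cm², x = 7.6 cm, Ī = 139.81 cm⁴.
Bottom flange (beyond web): 12.8 × 0.8, A = 10.24 cm², x = 7.6 cm, Ī = 139.81 cm⁴.
Centroid: x̄ = ΣA·x / ΣA = 3.91238 cm.
Transfer each piece to the vertical centroidal axis using Ī + A·d² with d = x − 3.91238:
  web: d = -3.31238 cm → contributes +252.895 cm⁴
  top flange (beyond web): d = 3.68762 cm → contributes +279.059 cm⁴
  bottom flange (beyond web): d = 3.68762 cm → contributes +279.059 cm⁴
Total I = 811.013 cm⁴.

Iy ≈ 811.0 cm⁴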